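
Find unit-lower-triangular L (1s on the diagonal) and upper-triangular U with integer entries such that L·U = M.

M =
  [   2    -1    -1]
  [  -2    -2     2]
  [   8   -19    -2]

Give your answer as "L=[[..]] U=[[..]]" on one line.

  row1 -= -1·row0 → [0,-3,1]
  row2 -= 4·row0 → [0,-15,2]
  row2 -= 5·row1 → [0,0,-3]

L=[[1,0,0],[-1,1,0],[4,5,1]] U=[[2,-1,-1],[0,-3,1],[0,0,-3]]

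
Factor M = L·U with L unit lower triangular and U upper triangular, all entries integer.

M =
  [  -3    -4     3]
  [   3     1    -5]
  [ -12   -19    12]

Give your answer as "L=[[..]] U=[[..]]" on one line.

L=[[1,0,0],[-1,1,0],[4,1,1]] U=[[-3,-4,3],[0,-3,-2],[0,0,2]]

  R1 -= -1·R0 → [0,-3,-2]
  R2 -= 4·R0 → [0,-3,0]
  R2 -= 1·R1 → [0,0,2]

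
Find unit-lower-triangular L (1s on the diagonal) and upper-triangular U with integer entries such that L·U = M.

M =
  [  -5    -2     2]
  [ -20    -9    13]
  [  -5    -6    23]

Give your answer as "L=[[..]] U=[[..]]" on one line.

  R1 -= 4·R0 → [0,-1,5]
  R2 -= 1·R0 → [0,-4,21]
  R2 -= 4·R1 → [0,0,1]

L=[[1,0,0],[4,1,0],[1,4,1]] U=[[-5,-2,2],[0,-1,5],[0,0,1]]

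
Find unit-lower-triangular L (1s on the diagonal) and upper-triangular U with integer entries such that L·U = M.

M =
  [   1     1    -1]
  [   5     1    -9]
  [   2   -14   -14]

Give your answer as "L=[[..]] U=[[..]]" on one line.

L=[[1,0,0],[5,1,0],[2,4,1]] U=[[1,1,-1],[0,-4,-4],[0,0,4]]

  R1 -= 5·R0 → [0,-4,-4]
  R2 -= 2·R0 → [0,-16,-12]
  R2 -= 4·R1 → [0,0,4]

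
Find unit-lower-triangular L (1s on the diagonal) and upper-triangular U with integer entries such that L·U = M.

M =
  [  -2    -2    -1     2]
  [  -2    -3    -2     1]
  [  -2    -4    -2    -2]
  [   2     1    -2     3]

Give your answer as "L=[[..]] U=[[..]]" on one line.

  R1 -= 1·R0 → [0,-1,-1,-1]
  R2 -= 1·R0 → [0,-2,-1,-4]
  R3 -= -1·R0 → [0,-1,-3,5]
  R2 -= 2·R1 → [0,0,1,-2]
  R3 -= 1·R1 → [0,0,-2,6]
  R3 -= -2·R2 → [0,0,0,2]

L=[[1,0,0,0],[1,1,0,0],[1,2,1,0],[-1,1,-2,1]] U=[[-2,-2,-1,2],[0,-1,-1,-1],[0,0,1,-2],[0,0,0,2]]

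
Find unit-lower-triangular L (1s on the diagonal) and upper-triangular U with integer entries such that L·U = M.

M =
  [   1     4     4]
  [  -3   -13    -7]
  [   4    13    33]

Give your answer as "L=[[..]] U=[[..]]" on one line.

  r1 -= -3·r0 → [0,-1,5]
  r2 -= 4·r0 → [0,-3,17]
  r2 -= 3·r1 → [0,0,2]

L=[[1,0,0],[-3,1,0],[4,3,1]] U=[[1,4,4],[0,-1,5],[0,0,2]]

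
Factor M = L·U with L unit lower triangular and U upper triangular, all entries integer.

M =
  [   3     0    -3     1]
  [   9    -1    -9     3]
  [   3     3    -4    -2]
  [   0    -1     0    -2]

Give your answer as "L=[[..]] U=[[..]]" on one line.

  R1 -= 3·R0 → [0,-1,0,0]
  R2 -= 1·R0 → [0,3,-1,-3]
  R3 -= 0·R0 → [0,-1,0,-2]
  R2 -= -3·R1 → [0,0,-1,-3]
  R3 -= 1·R1 → [0,0,0,-2]
  R3 -= 0·R2 → [0,0,0,-2]

L=[[1,0,0,0],[3,1,0,0],[1,-3,1,0],[0,1,0,1]] U=[[3,0,-3,1],[0,-1,0,0],[0,0,-1,-3],[0,0,0,-2]]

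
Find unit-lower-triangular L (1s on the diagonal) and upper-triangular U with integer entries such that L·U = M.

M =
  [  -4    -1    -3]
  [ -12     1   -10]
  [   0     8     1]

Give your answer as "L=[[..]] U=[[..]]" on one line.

  r1 -= 3·r0 → [0,4,-1]
  r2 -= 0·r0 → [0,8,1]
  r2 -= 2·r1 → [0,0,3]

L=[[1,0,0],[3,1,0],[0,2,1]] U=[[-4,-1,-3],[0,4,-1],[0,0,3]]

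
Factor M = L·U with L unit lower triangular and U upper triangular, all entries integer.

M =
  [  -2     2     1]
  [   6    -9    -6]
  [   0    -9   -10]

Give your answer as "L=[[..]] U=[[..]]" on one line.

L=[[1,0,0],[-3,1,0],[0,3,1]] U=[[-2,2,1],[0,-3,-3],[0,0,-1]]

  r1 -= -3·r0 → [0,-3,-3]
  r2 -= 0·r0 → [0,-9,-10]
  r2 -= 3·r1 → [0,0,-1]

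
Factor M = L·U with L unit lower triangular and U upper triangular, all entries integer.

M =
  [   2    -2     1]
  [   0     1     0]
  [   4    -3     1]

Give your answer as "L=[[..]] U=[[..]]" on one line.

  r1 -= 0·r0 → [0,1,0]
  r2 -= 2·r0 → [0,1,-1]
  r2 -= 1·r1 → [0,0,-1]

L=[[1,0,0],[0,1,0],[2,1,1]] U=[[2,-2,1],[0,1,0],[0,0,-1]]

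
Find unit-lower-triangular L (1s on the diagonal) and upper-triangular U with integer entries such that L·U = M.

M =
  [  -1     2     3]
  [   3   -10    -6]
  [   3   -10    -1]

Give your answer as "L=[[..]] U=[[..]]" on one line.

L=[[1,0,0],[-3,1,0],[-3,1,1]] U=[[-1,2,3],[0,-4,3],[0,0,5]]

  row1 -= -3·row0 → [0,-4,3]
  row2 -= -3·row0 → [0,-4,8]
  row2 -= 1·row1 → [0,0,5]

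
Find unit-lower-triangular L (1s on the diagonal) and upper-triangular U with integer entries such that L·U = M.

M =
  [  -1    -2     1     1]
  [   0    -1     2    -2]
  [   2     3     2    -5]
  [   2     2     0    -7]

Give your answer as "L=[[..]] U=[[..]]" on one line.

  R1 -= 0·R0 → [0,-1,2,-2]
  R2 -= -2·R0 → [0,-1,4,-3]
  R3 -= -2·R0 → [0,-2,2,-5]
  R2 -= 1·R1 → [0,0,2,-1]
  R3 -= 2·R1 → [0,0,-2,-1]
  R3 -= -1·R2 → [0,0,0,-2]

L=[[1,0,0,0],[0,1,0,0],[-2,1,1,0],[-2,2,-1,1]] U=[[-1,-2,1,1],[0,-1,2,-2],[0,0,2,-1],[0,0,0,-2]]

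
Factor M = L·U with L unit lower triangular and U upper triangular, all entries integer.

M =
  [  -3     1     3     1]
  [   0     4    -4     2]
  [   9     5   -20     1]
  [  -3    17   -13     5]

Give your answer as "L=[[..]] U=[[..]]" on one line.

L=[[1,0,0,0],[0,1,0,0],[-3,2,1,0],[1,4,0,1]] U=[[-3,1,3,1],[0,4,-4,2],[0,0,-3,0],[0,0,0,-4]]

  row1 -= 0·row0 → [0,4,-4,2]
  row2 -= -3·row0 → [0,8,-11,4]
  row3 -= 1·row0 → [0,16,-16,4]
  row2 -= 2·row1 → [0,0,-3,0]
  row3 -= 4·row1 → [0,0,0,-4]
  row3 -= 0·row2 → [0,0,0,-4]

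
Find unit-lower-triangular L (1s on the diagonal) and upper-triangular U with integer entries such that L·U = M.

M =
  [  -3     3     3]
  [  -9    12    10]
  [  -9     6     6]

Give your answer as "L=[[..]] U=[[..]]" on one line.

L=[[1,0,0],[3,1,0],[3,-1,1]] U=[[-3,3,3],[0,3,1],[0,0,-2]]

  R1 -= 3·R0 → [0,3,1]
  R2 -= 3·R0 → [0,-3,-3]
  R2 -= -1·R1 → [0,0,-2]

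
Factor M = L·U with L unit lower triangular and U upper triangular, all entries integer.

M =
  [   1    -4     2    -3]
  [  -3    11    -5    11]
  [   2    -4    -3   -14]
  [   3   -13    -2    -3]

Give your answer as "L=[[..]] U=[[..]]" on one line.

L=[[1,0,0,0],[-3,1,0,0],[2,-4,1,0],[3,1,3,1]] U=[[1,-4,2,-3],[0,-1,1,2],[0,0,-3,0],[0,0,0,4]]

  R1 -= -3·R0 → [0,-1,1,2]
  R2 -= 2·R0 → [0,4,-7,-8]
  R3 -= 3·R0 → [0,-1,-8,6]
  R2 -= -4·R1 → [0,0,-3,0]
  R3 -= 1·R1 → [0,0,-9,4]
  R3 -= 3·R2 → [0,0,0,4]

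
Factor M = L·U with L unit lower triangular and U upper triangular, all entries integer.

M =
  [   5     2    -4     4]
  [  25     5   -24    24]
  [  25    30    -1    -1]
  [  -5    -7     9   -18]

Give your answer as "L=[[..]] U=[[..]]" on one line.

  r1 -= 5·r0 → [0,-5,-4,4]
  r2 -= 5·r0 → [0,20,19,-21]
  r3 -= -1·r0 → [0,-5,5,-14]
  r2 -= -4·r1 → [0,0,3,-5]
  r3 -= 1·r1 → [0,0,9,-18]
  r3 -= 3·r2 → [0,0,0,-3]

L=[[1,0,0,0],[5,1,0,0],[5,-4,1,0],[-1,1,3,1]] U=[[5,2,-4,4],[0,-5,-4,4],[0,0,3,-5],[0,0,0,-3]]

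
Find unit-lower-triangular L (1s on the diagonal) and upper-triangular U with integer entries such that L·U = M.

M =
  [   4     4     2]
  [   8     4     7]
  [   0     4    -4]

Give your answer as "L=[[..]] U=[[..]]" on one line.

L=[[1,0,0],[2,1,0],[0,-1,1]] U=[[4,4,2],[0,-4,3],[0,0,-1]]

  R1 -= 2·R0 → [0,-4,3]
  R2 -= 0·R0 → [0,4,-4]
  R2 -= -1·R1 → [0,0,-1]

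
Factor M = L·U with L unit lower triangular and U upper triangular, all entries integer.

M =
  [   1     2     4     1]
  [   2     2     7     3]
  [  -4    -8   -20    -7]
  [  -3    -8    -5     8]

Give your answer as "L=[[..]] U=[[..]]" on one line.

L=[[1,0,0,0],[2,1,0,0],[-4,0,1,0],[-3,1,-2,1]] U=[[1,2,4,1],[0,-2,-1,1],[0,0,-4,-3],[0,0,0,4]]

  R1 -= 2·R0 → [0,-2,-1,1]
  R2 -= -4·R0 → [0,0,-4,-3]
  R3 -= -3·R0 → [0,-2,7,11]
  R2 -= 0·R1 → [0,0,-4,-3]
  R3 -= 1·R1 → [0,0,8,10]
  R3 -= -2·R2 → [0,0,0,4]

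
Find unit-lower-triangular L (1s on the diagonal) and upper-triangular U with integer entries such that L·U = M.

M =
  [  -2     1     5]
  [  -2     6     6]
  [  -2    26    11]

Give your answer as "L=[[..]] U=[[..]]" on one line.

  r1 -= 1·r0 → [0,5,1]
  r2 -= 1·r0 → [0,25,6]
  r2 -= 5·r1 → [0,0,1]

L=[[1,0,0],[1,1,0],[1,5,1]] U=[[-2,1,5],[0,5,1],[0,0,1]]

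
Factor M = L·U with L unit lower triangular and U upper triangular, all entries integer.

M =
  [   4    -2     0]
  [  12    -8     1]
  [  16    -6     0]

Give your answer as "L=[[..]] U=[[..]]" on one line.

  row1 -= 3·row0 → [0,-2,1]
  row2 -= 4·row0 → [0,2,0]
  row2 -= -1·row1 → [0,0,1]

L=[[1,0,0],[3,1,0],[4,-1,1]] U=[[4,-2,0],[0,-2,1],[0,0,1]]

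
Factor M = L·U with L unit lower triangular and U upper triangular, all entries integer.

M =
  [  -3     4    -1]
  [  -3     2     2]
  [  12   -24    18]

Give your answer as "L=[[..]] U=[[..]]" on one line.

L=[[1,0,0],[1,1,0],[-4,4,1]] U=[[-3,4,-1],[0,-2,3],[0,0,2]]

  R1 -= 1·R0 → [0,-2,3]
  R2 -= -4·R0 → [0,-8,14]
  R2 -= 4·R1 → [0,0,2]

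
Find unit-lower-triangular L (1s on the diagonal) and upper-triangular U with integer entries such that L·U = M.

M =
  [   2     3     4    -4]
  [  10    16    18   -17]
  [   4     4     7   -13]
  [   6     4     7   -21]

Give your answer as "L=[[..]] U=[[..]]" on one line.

  r1 -= 5·r0 → [0,1,-2,3]
  r2 -= 2·r0 → [0,-2,-1,-5]
  r3 -= 3·r0 → [0,-5,-5,-9]
  r2 -= -2·r1 → [0,0,-5,1]
  r3 -= -5·r1 → [0,0,-15,6]
  r3 -= 3·r2 → [0,0,0,3]

L=[[1,0,0,0],[5,1,0,0],[2,-2,1,0],[3,-5,3,1]] U=[[2,3,4,-4],[0,1,-2,3],[0,0,-5,1],[0,0,0,3]]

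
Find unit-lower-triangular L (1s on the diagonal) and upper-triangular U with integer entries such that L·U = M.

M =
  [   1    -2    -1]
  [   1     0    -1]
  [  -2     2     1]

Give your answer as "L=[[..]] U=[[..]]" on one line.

L=[[1,0,0],[1,1,0],[-2,-1,1]] U=[[1,-2,-1],[0,2,0],[0,0,-1]]

  R1 -= 1·R0 → [0,2,0]
  R2 -= -2·R0 → [0,-2,-1]
  R2 -= -1·R1 → [0,0,-1]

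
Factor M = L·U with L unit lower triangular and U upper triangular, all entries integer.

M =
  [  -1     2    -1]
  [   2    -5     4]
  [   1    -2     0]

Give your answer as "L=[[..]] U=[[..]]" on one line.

L=[[1,0,0],[-2,1,0],[-1,0,1]] U=[[-1,2,-1],[0,-1,2],[0,0,-1]]

  r1 -= -2·r0 → [0,-1,2]
  r2 -= -1·r0 → [0,0,-1]
  r2 -= 0·r1 → [0,0,-1]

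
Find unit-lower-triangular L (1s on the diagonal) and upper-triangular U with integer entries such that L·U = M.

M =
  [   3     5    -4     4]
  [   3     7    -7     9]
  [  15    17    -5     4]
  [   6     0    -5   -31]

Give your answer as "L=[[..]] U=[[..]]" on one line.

  r1 -= 1·r0 → [0,2,-3,5]
  r2 -= 5·r0 → [0,-8,15,-16]
  r3 -= 2·r0 → [0,-10,3,-39]
  r2 -= -4·r1 → [0,0,3,4]
  r3 -= -5·r1 → [0,0,-12,-14]
  r3 -= -4·r2 → [0,0,0,2]

L=[[1,0,0,0],[1,1,0,0],[5,-4,1,0],[2,-5,-4,1]] U=[[3,5,-4,4],[0,2,-3,5],[0,0,3,4],[0,0,0,2]]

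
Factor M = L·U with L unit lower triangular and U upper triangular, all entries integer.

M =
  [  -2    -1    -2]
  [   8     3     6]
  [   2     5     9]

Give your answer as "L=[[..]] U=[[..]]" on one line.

L=[[1,0,0],[-4,1,0],[-1,-4,1]] U=[[-2,-1,-2],[0,-1,-2],[0,0,-1]]

  R1 -= -4·R0 → [0,-1,-2]
  R2 -= -1·R0 → [0,4,7]
  R2 -= -4·R1 → [0,0,-1]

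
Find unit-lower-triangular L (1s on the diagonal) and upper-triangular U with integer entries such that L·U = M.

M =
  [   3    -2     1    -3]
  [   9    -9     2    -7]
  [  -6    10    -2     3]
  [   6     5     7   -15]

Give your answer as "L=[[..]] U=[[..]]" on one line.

  row1 -= 3·row0 → [0,-3,-1,2]
  row2 -= -2·row0 → [0,6,0,-3]
  row3 -= 2·row0 → [0,9,5,-9]
  row2 -= -2·row1 → [0,0,-2,1]
  row3 -= -3·row1 → [0,0,2,-3]
  row3 -= -1·row2 → [0,0,0,-2]

L=[[1,0,0,0],[3,1,0,0],[-2,-2,1,0],[2,-3,-1,1]] U=[[3,-2,1,-3],[0,-3,-1,2],[0,0,-2,1],[0,0,0,-2]]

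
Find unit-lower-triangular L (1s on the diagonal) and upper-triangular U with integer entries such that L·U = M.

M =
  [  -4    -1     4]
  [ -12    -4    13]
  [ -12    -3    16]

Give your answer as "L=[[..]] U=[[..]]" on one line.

L=[[1,0,0],[3,1,0],[3,0,1]] U=[[-4,-1,4],[0,-1,1],[0,0,4]]

  R1 -= 3·R0 → [0,-1,1]
  R2 -= 3·R0 → [0,0,4]
  R2 -= 0·R1 → [0,0,4]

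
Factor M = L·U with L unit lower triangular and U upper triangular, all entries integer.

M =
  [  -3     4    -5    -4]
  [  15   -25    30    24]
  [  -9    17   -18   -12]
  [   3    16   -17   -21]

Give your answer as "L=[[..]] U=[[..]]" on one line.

L=[[1,0,0,0],[-5,1,0,0],[3,-1,1,0],[-1,-4,-1,1]] U=[[-3,4,-5,-4],[0,-5,5,4],[0,0,2,4],[0,0,0,-5]]

  r1 -= -5·r0 → [0,-5,5,4]
  r2 -= 3·r0 → [0,5,-3,0]
  r3 -= -1·r0 → [0,20,-22,-25]
  r2 -= -1·r1 → [0,0,2,4]
  r3 -= -4·r1 → [0,0,-2,-9]
  r3 -= -1·r2 → [0,0,0,-5]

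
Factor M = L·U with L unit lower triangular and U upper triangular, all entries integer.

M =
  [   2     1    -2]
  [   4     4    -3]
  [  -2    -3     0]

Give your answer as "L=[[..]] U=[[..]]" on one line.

L=[[1,0,0],[2,1,0],[-1,-1,1]] U=[[2,1,-2],[0,2,1],[0,0,-1]]

  R1 -= 2·R0 → [0,2,1]
  R2 -= -1·R0 → [0,-2,-2]
  R2 -= -1·R1 → [0,0,-1]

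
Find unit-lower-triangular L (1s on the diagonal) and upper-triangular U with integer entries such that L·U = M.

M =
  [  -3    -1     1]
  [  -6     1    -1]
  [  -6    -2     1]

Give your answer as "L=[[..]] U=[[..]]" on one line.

  r1 -= 2·r0 → [0,3,-3]
  r2 -= 2·r0 → [0,0,-1]
  r2 -= 0·r1 → [0,0,-1]

L=[[1,0,0],[2,1,0],[2,0,1]] U=[[-3,-1,1],[0,3,-3],[0,0,-1]]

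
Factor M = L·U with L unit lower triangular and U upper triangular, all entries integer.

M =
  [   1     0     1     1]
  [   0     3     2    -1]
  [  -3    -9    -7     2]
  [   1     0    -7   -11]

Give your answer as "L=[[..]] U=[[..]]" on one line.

  row1 -= 0·row0 → [0,3,2,-1]
  row2 -= -3·row0 → [0,-9,-4,5]
  row3 -= 1·row0 → [0,0,-8,-12]
  row2 -= -3·row1 → [0,0,2,2]
  row3 -= 0·row1 → [0,0,-8,-12]
  row3 -= -4·row2 → [0,0,0,-4]

L=[[1,0,0,0],[0,1,0,0],[-3,-3,1,0],[1,0,-4,1]] U=[[1,0,1,1],[0,3,2,-1],[0,0,2,2],[0,0,0,-4]]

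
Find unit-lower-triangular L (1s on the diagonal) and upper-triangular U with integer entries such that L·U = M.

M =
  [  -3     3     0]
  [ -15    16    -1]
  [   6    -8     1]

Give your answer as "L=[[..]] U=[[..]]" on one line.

  R1 -= 5·R0 → [0,1,-1]
  R2 -= -2·R0 → [0,-2,1]
  R2 -= -2·R1 → [0,0,-1]

L=[[1,0,0],[5,1,0],[-2,-2,1]] U=[[-3,3,0],[0,1,-1],[0,0,-1]]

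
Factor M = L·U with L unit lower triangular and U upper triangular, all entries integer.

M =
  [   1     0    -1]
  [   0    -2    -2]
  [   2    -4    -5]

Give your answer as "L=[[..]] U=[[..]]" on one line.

L=[[1,0,0],[0,1,0],[2,2,1]] U=[[1,0,-1],[0,-2,-2],[0,0,1]]

  r1 -= 0·r0 → [0,-2,-2]
  r2 -= 2·r0 → [0,-4,-3]
  r2 -= 2·r1 → [0,0,1]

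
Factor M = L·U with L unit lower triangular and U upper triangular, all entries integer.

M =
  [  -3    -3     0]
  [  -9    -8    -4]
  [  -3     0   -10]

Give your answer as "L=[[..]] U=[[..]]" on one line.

L=[[1,0,0],[3,1,0],[1,3,1]] U=[[-3,-3,0],[0,1,-4],[0,0,2]]

  r1 -= 3·r0 → [0,1,-4]
  r2 -= 1·r0 → [0,3,-10]
  r2 -= 3·r1 → [0,0,2]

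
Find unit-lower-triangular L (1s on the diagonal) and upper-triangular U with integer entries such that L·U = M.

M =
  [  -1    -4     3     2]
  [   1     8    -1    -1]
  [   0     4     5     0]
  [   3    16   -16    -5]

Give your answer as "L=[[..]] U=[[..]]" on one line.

L=[[1,0,0,0],[-1,1,0,0],[0,1,1,0],[-3,1,-3,1]] U=[[-1,-4,3,2],[0,4,2,1],[0,0,3,-1],[0,0,0,-3]]

  R1 -= -1·R0 → [0,4,2,1]
  R2 -= 0·R0 → [0,4,5,0]
  R3 -= -3·R0 → [0,4,-7,1]
  R2 -= 1·R1 → [0,0,3,-1]
  R3 -= 1·R1 → [0,0,-9,0]
  R3 -= -3·R2 → [0,0,0,-3]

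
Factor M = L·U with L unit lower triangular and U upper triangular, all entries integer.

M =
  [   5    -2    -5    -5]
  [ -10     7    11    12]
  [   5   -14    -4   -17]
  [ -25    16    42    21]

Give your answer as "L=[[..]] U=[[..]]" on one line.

L=[[1,0,0,0],[-2,1,0,0],[1,-4,1,0],[-5,2,3,1]] U=[[5,-2,-5,-5],[0,3,1,2],[0,0,5,-4],[0,0,0,4]]

  r1 -= -2·r0 → [0,3,1,2]
  r2 -= 1·r0 → [0,-12,1,-12]
  r3 -= -5·r0 → [0,6,17,-4]
  r2 -= -4·r1 → [0,0,5,-4]
  r3 -= 2·r1 → [0,0,15,-8]
  r3 -= 3·r2 → [0,0,0,4]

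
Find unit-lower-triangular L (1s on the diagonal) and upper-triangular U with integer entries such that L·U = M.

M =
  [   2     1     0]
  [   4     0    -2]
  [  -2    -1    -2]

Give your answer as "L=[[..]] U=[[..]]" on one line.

L=[[1,0,0],[2,1,0],[-1,0,1]] U=[[2,1,0],[0,-2,-2],[0,0,-2]]

  r1 -= 2·r0 → [0,-2,-2]
  r2 -= -1·r0 → [0,0,-2]
  r2 -= 0·r1 → [0,0,-2]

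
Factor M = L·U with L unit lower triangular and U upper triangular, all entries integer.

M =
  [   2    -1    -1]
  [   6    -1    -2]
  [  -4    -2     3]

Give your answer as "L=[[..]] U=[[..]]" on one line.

L=[[1,0,0],[3,1,0],[-2,-2,1]] U=[[2,-1,-1],[0,2,1],[0,0,3]]

  r1 -= 3·r0 → [0,2,1]
  r2 -= -2·r0 → [0,-4,1]
  r2 -= -2·r1 → [0,0,3]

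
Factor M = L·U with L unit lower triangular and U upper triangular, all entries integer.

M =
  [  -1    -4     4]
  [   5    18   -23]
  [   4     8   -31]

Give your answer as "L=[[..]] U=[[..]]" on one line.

L=[[1,0,0],[-5,1,0],[-4,4,1]] U=[[-1,-4,4],[0,-2,-3],[0,0,-3]]

  R1 -= -5·R0 → [0,-2,-3]
  R2 -= -4·R0 → [0,-8,-15]
  R2 -= 4·R1 → [0,0,-3]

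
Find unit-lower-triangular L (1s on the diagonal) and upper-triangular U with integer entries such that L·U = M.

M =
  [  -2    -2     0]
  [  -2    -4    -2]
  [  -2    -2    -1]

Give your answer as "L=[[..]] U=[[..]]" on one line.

L=[[1,0,0],[1,1,0],[1,0,1]] U=[[-2,-2,0],[0,-2,-2],[0,0,-1]]

  r1 -= 1·r0 → [0,-2,-2]
  r2 -= 1·r0 → [0,0,-1]
  r2 -= 0·r1 → [0,0,-1]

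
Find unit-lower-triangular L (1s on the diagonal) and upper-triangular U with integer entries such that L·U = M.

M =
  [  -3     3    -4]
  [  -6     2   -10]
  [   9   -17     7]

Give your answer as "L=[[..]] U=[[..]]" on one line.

  row1 -= 2·row0 → [0,-4,-2]
  row2 -= -3·row0 → [0,-8,-5]
  row2 -= 2·row1 → [0,0,-1]

L=[[1,0,0],[2,1,0],[-3,2,1]] U=[[-3,3,-4],[0,-4,-2],[0,0,-1]]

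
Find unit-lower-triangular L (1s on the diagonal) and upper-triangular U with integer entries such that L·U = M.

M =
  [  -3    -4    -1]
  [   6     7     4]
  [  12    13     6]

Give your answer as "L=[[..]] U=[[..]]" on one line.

  r1 -= -2·r0 → [0,-1,2]
  r2 -= -4·r0 → [0,-3,2]
  r2 -= 3·r1 → [0,0,-4]

L=[[1,0,0],[-2,1,0],[-4,3,1]] U=[[-3,-4,-1],[0,-1,2],[0,0,-4]]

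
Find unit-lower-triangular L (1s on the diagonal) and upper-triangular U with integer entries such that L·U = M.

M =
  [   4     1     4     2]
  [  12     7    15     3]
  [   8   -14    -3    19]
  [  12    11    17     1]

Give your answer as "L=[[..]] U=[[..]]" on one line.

  R1 -= 3·R0 → [0,4,3,-3]
  R2 -= 2·R0 → [0,-16,-11,15]
  R3 -= 3·R0 → [0,8,5,-5]
  R2 -= -4·R1 → [0,0,1,3]
  R3 -= 2·R1 → [0,0,-1,1]
  R3 -= -1·R2 → [0,0,0,4]

L=[[1,0,0,0],[3,1,0,0],[2,-4,1,0],[3,2,-1,1]] U=[[4,1,4,2],[0,4,3,-3],[0,0,1,3],[0,0,0,4]]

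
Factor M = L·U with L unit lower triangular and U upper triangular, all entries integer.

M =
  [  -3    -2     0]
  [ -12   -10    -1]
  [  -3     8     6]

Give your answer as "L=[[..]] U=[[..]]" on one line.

  R1 -= 4·R0 → [0,-2,-1]
  R2 -= 1·R0 → [0,10,6]
  R2 -= -5·R1 → [0,0,1]

L=[[1,0,0],[4,1,0],[1,-5,1]] U=[[-3,-2,0],[0,-2,-1],[0,0,1]]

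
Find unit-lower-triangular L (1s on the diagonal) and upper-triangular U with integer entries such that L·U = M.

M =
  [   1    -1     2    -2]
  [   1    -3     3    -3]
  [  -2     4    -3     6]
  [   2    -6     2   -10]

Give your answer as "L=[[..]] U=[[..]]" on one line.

L=[[1,0,0,0],[1,1,0,0],[-2,-1,1,0],[2,2,-2,1]] U=[[1,-1,2,-2],[0,-2,1,-1],[0,0,2,1],[0,0,0,-2]]

  row1 -= 1·row0 → [0,-2,1,-1]
  row2 -= -2·row0 → [0,2,1,2]
  row3 -= 2·row0 → [0,-4,-2,-6]
  row2 -= -1·row1 → [0,0,2,1]
  row3 -= 2·row1 → [0,0,-4,-4]
  row3 -= -2·row2 → [0,0,0,-2]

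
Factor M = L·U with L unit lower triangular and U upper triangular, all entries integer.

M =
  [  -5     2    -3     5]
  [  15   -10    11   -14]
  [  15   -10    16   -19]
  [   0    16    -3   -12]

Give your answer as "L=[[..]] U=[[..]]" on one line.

L=[[1,0,0,0],[-3,1,0,0],[-3,1,1,0],[0,-4,1,1]] U=[[-5,2,-3,5],[0,-4,2,1],[0,0,5,-5],[0,0,0,-3]]

  R1 -= -3·R0 → [0,-4,2,1]
  R2 -= -3·R0 → [0,-4,7,-4]
  R3 -= 0·R0 → [0,16,-3,-12]
  R2 -= 1·R1 → [0,0,5,-5]
  R3 -= -4·R1 → [0,0,5,-8]
  R3 -= 1·R2 → [0,0,0,-3]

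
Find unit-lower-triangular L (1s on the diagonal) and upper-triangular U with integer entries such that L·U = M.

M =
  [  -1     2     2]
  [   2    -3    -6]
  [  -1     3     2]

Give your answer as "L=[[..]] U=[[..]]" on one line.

L=[[1,0,0],[-2,1,0],[1,1,1]] U=[[-1,2,2],[0,1,-2],[0,0,2]]

  R1 -= -2·R0 → [0,1,-2]
  R2 -= 1·R0 → [0,1,0]
  R2 -= 1·R1 → [0,0,2]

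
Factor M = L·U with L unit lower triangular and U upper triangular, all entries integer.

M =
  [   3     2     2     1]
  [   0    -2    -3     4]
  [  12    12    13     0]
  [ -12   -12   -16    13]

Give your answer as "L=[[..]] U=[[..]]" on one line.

L=[[1,0,0,0],[0,1,0,0],[4,-2,1,0],[-4,2,2,1]] U=[[3,2,2,1],[0,-2,-3,4],[0,0,-1,4],[0,0,0,1]]

  R1 -= 0·R0 → [0,-2,-3,4]
  R2 -= 4·R0 → [0,4,5,-4]
  R3 -= -4·R0 → [0,-4,-8,17]
  R2 -= -2·R1 → [0,0,-1,4]
  R3 -= 2·R1 → [0,0,-2,9]
  R3 -= 2·R2 → [0,0,0,1]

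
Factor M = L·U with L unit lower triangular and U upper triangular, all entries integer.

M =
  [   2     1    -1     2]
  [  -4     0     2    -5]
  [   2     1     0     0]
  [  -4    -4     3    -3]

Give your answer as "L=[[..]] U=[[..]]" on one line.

L=[[1,0,0,0],[-2,1,0,0],[1,0,1,0],[-2,-1,1,1]] U=[[2,1,-1,2],[0,2,0,-1],[0,0,1,-2],[0,0,0,2]]

  row1 -= -2·row0 → [0,2,0,-1]
  row2 -= 1·row0 → [0,0,1,-2]
  row3 -= -2·row0 → [0,-2,1,1]
  row2 -= 0·row1 → [0,0,1,-2]
  row3 -= -1·row1 → [0,0,1,0]
  row3 -= 1·row2 → [0,0,0,2]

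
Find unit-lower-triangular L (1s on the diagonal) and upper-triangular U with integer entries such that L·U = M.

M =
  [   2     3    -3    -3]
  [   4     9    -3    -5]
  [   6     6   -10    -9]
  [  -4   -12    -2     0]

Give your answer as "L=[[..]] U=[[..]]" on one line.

L=[[1,0,0,0],[2,1,0,0],[3,-1,1,0],[-2,-2,-1,1]] U=[[2,3,-3,-3],[0,3,3,1],[0,0,2,1],[0,0,0,-3]]

  row1 -= 2·row0 → [0,3,3,1]
  row2 -= 3·row0 → [0,-3,-1,0]
  row3 -= -2·row0 → [0,-6,-8,-6]
  row2 -= -1·row1 → [0,0,2,1]
  row3 -= -2·row1 → [0,0,-2,-4]
  row3 -= -1·row2 → [0,0,0,-3]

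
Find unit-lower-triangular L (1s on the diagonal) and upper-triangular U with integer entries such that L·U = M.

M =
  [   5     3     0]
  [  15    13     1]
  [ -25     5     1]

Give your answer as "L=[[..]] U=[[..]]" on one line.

L=[[1,0,0],[3,1,0],[-5,5,1]] U=[[5,3,0],[0,4,1],[0,0,-4]]

  R1 -= 3·R0 → [0,4,1]
  R2 -= -5·R0 → [0,20,1]
  R2 -= 5·R1 → [0,0,-4]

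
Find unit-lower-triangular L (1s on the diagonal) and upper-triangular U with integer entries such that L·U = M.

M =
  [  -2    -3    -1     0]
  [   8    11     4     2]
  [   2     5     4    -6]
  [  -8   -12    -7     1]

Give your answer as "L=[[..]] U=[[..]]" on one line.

  r1 -= -4·r0 → [0,-1,0,2]
  r2 -= -1·r0 → [0,2,3,-6]
  r3 -= 4·r0 → [0,0,-3,1]
  r2 -= -2·r1 → [0,0,3,-2]
  r3 -= 0·r1 → [0,0,-3,1]
  r3 -= -1·r2 → [0,0,0,-1]

L=[[1,0,0,0],[-4,1,0,0],[-1,-2,1,0],[4,0,-1,1]] U=[[-2,-3,-1,0],[0,-1,0,2],[0,0,3,-2],[0,0,0,-1]]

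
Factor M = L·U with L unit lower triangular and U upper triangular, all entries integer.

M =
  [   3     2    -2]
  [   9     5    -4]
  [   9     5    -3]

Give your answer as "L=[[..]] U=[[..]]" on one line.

  r1 -= 3·r0 → [0,-1,2]
  r2 -= 3·r0 → [0,-1,3]
  r2 -= 1·r1 → [0,0,1]

L=[[1,0,0],[3,1,0],[3,1,1]] U=[[3,2,-2],[0,-1,2],[0,0,1]]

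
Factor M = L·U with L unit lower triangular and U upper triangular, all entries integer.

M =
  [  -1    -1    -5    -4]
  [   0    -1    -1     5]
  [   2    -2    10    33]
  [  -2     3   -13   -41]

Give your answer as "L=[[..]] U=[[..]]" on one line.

L=[[1,0,0,0],[0,1,0,0],[-2,4,1,0],[2,-5,-2,1]] U=[[-1,-1,-5,-4],[0,-1,-1,5],[0,0,4,5],[0,0,0,2]]

  R1 -= 0·R0 → [0,-1,-1,5]
  R2 -= -2·R0 → [0,-4,0,25]
  R3 -= 2·R0 → [0,5,-3,-33]
  R2 -= 4·R1 → [0,0,4,5]
  R3 -= -5·R1 → [0,0,-8,-8]
  R3 -= -2·R2 → [0,0,0,2]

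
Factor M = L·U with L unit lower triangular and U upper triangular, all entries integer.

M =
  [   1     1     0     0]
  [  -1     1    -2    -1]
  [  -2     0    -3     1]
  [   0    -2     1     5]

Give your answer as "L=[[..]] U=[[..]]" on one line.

L=[[1,0,0,0],[-1,1,0,0],[-2,1,1,0],[0,-1,1,1]] U=[[1,1,0,0],[0,2,-2,-1],[0,0,-1,2],[0,0,0,2]]

  row1 -= -1·row0 → [0,2,-2,-1]
  row2 -= -2·row0 → [0,2,-3,1]
  row3 -= 0·row0 → [0,-2,1,5]
  row2 -= 1·row1 → [0,0,-1,2]
  row3 -= -1·row1 → [0,0,-1,4]
  row3 -= 1·row2 → [0,0,0,2]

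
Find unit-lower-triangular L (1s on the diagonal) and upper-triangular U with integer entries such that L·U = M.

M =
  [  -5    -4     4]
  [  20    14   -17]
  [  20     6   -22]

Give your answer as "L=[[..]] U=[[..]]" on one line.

L=[[1,0,0],[-4,1,0],[-4,5,1]] U=[[-5,-4,4],[0,-2,-1],[0,0,-1]]

  R1 -= -4·R0 → [0,-2,-1]
  R2 -= -4·R0 → [0,-10,-6]
  R2 -= 5·R1 → [0,0,-1]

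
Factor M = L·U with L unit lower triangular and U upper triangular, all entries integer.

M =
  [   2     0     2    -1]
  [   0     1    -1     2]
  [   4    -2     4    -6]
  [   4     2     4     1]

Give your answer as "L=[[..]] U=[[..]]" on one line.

  r1 -= 0·r0 → [0,1,-1,2]
  r2 -= 2·r0 → [0,-2,0,-4]
  r3 -= 2·r0 → [0,2,0,3]
  r2 -= -2·r1 → [0,0,-2,0]
  r3 -= 2·r1 → [0,0,2,-1]
  r3 -= -1·r2 → [0,0,0,-1]

L=[[1,0,0,0],[0,1,0,0],[2,-2,1,0],[2,2,-1,1]] U=[[2,0,2,-1],[0,1,-1,2],[0,0,-2,0],[0,0,0,-1]]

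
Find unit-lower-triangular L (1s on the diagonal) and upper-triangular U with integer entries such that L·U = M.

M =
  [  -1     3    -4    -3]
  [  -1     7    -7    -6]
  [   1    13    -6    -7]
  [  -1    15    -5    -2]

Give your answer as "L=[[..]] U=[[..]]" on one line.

L=[[1,0,0,0],[1,1,0,0],[-1,4,1,0],[1,3,4,1]] U=[[-1,3,-4,-3],[0,4,-3,-3],[0,0,2,2],[0,0,0,2]]

  R1 -= 1·R0 → [0,4,-3,-3]
  R2 -= -1·R0 → [0,16,-10,-10]
  R3 -= 1·R0 → [0,12,-1,1]
  R2 -= 4·R1 → [0,0,2,2]
  R3 -= 3·R1 → [0,0,8,10]
  R3 -= 4·R2 → [0,0,0,2]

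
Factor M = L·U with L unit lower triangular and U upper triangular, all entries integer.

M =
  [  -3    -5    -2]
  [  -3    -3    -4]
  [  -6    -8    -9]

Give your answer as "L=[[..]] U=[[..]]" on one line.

L=[[1,0,0],[1,1,0],[2,1,1]] U=[[-3,-5,-2],[0,2,-2],[0,0,-3]]

  r1 -= 1·r0 → [0,2,-2]
  r2 -= 2·r0 → [0,2,-5]
  r2 -= 1·r1 → [0,0,-3]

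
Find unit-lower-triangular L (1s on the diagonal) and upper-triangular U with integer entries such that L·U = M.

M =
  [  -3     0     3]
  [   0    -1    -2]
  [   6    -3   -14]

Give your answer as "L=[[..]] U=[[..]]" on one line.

  row1 -= 0·row0 → [0,-1,-2]
  row2 -= -2·row0 → [0,-3,-8]
  row2 -= 3·row1 → [0,0,-2]

L=[[1,0,0],[0,1,0],[-2,3,1]] U=[[-3,0,3],[0,-1,-2],[0,0,-2]]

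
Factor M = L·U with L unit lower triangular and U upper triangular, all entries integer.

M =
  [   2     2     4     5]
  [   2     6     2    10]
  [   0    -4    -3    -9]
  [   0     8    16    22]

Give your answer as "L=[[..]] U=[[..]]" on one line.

  r1 -= 1·r0 → [0,4,-2,5]
  r2 -= 0·r0 → [0,-4,-3,-9]
  r3 -= 0·r0 → [0,8,16,22]
  r2 -= -1·r1 → [0,0,-5,-4]
  r3 -= 2·r1 → [0,0,20,12]
  r3 -= -4·r2 → [0,0,0,-4]

L=[[1,0,0,0],[1,1,0,0],[0,-1,1,0],[0,2,-4,1]] U=[[2,2,4,5],[0,4,-2,5],[0,0,-5,-4],[0,0,0,-4]]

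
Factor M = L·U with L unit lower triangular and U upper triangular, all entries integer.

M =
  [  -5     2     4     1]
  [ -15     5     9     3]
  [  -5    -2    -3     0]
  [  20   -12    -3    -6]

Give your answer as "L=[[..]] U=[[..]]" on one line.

L=[[1,0,0,0],[3,1,0,0],[1,4,1,0],[-4,4,5,1]] U=[[-5,2,4,1],[0,-1,-3,0],[0,0,5,-1],[0,0,0,3]]

  R1 -= 3·R0 → [0,-1,-3,0]
  R2 -= 1·R0 → [0,-4,-7,-1]
  R3 -= -4·R0 → [0,-4,13,-2]
  R2 -= 4·R1 → [0,0,5,-1]
  R3 -= 4·R1 → [0,0,25,-2]
  R3 -= 5·R2 → [0,0,0,3]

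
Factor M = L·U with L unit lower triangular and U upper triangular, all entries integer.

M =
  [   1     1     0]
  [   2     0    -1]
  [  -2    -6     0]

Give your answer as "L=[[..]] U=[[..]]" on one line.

L=[[1,0,0],[2,1,0],[-2,2,1]] U=[[1,1,0],[0,-2,-1],[0,0,2]]

  R1 -= 2·R0 → [0,-2,-1]
  R2 -= -2·R0 → [0,-4,0]
  R2 -= 2·R1 → [0,0,2]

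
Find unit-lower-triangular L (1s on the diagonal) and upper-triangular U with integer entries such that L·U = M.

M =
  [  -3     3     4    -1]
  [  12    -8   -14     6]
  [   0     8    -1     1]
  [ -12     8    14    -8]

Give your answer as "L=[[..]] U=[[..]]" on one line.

L=[[1,0,0,0],[-4,1,0,0],[0,2,1,0],[4,-1,0,1]] U=[[-3,3,4,-1],[0,4,2,2],[0,0,-5,-3],[0,0,0,-2]]

  R1 -= -4·R0 → [0,4,2,2]
  R2 -= 0·R0 → [0,8,-1,1]
  R3 -= 4·R0 → [0,-4,-2,-4]
  R2 -= 2·R1 → [0,0,-5,-3]
  R3 -= -1·R1 → [0,0,0,-2]
  R3 -= 0·R2 → [0,0,0,-2]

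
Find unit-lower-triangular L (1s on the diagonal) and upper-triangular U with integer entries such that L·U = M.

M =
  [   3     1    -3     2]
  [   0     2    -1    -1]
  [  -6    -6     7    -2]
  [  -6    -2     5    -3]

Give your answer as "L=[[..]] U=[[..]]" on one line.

  R1 -= 0·R0 → [0,2,-1,-1]
  R2 -= -2·R0 → [0,-4,1,2]
  R3 -= -2·R0 → [0,0,-1,1]
  R2 -= -2·R1 → [0,0,-1,0]
  R3 -= 0·R1 → [0,0,-1,1]
  R3 -= 1·R2 → [0,0,0,1]

L=[[1,0,0,0],[0,1,0,0],[-2,-2,1,0],[-2,0,1,1]] U=[[3,1,-3,2],[0,2,-1,-1],[0,0,-1,0],[0,0,0,1]]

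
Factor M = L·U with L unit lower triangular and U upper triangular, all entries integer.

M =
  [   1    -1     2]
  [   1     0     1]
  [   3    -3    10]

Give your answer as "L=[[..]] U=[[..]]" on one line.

L=[[1,0,0],[1,1,0],[3,0,1]] U=[[1,-1,2],[0,1,-1],[0,0,4]]

  r1 -= 1·r0 → [0,1,-1]
  r2 -= 3·r0 → [0,0,4]
  r2 -= 0·r1 → [0,0,4]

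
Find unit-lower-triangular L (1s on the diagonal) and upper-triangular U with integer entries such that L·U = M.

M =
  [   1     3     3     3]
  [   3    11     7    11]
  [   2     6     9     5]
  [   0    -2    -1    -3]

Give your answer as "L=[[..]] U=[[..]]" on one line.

  r1 -= 3·r0 → [0,2,-2,2]
  r2 -= 2·r0 → [0,0,3,-1]
  r3 -= 0·r0 → [0,-2,-1,-3]
  r2 -= 0·r1 → [0,0,3,-1]
  r3 -= -1·r1 → [0,0,-3,-1]
  r3 -= -1·r2 → [0,0,0,-2]

L=[[1,0,0,0],[3,1,0,0],[2,0,1,0],[0,-1,-1,1]] U=[[1,3,3,3],[0,2,-2,2],[0,0,3,-1],[0,0,0,-2]]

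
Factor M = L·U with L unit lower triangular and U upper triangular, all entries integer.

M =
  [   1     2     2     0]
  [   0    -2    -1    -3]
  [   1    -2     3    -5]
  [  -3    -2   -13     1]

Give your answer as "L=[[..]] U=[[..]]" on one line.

  R1 -= 0·R0 → [0,-2,-1,-3]
  R2 -= 1·R0 → [0,-4,1,-5]
  R3 -= -3·R0 → [0,4,-7,1]
  R2 -= 2·R1 → [0,0,3,1]
  R3 -= -2·R1 → [0,0,-9,-5]
  R3 -= -3·R2 → [0,0,0,-2]

L=[[1,0,0,0],[0,1,0,0],[1,2,1,0],[-3,-2,-3,1]] U=[[1,2,2,0],[0,-2,-1,-3],[0,0,3,1],[0,0,0,-2]]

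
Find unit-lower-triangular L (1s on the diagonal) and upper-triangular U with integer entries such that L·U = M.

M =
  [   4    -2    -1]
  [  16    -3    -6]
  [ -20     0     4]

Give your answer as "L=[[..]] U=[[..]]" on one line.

  R1 -= 4·R0 → [0,5,-2]
  R2 -= -5·R0 → [0,-10,-1]
  R2 -= -2·R1 → [0,0,-5]

L=[[1,0,0],[4,1,0],[-5,-2,1]] U=[[4,-2,-1],[0,5,-2],[0,0,-5]]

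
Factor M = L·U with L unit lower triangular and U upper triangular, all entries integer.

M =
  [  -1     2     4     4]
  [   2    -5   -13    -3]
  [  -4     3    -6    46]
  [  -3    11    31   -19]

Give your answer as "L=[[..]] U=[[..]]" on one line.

  r1 -= -2·r0 → [0,-1,-5,5]
  r2 -= 4·r0 → [0,-5,-22,30]
  r3 -= 3·r0 → [0,5,19,-31]
  r2 -= 5·r1 → [0,0,3,5]
  r3 -= -5·r1 → [0,0,-6,-6]
  r3 -= -2·r2 → [0,0,0,4]

L=[[1,0,0,0],[-2,1,0,0],[4,5,1,0],[3,-5,-2,1]] U=[[-1,2,4,4],[0,-1,-5,5],[0,0,3,5],[0,0,0,4]]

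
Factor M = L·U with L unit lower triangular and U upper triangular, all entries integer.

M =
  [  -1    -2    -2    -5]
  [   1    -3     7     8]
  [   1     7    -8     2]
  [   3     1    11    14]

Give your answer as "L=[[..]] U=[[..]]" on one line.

  row1 -= -1·row0 → [0,-5,5,3]
  row2 -= -1·row0 → [0,5,-10,-3]
  row3 -= -3·row0 → [0,-5,5,-1]
  row2 -= -1·row1 → [0,0,-5,0]
  row3 -= 1·row1 → [0,0,0,-4]
  row3 -= 0·row2 → [0,0,0,-4]

L=[[1,0,0,0],[-1,1,0,0],[-1,-1,1,0],[-3,1,0,1]] U=[[-1,-2,-2,-5],[0,-5,5,3],[0,0,-5,0],[0,0,0,-4]]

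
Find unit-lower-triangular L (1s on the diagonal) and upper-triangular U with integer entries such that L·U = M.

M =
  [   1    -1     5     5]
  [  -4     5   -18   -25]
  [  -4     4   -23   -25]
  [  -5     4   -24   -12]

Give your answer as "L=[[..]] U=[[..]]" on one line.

L=[[1,0,0,0],[-4,1,0,0],[-4,0,1,0],[-5,-1,-1,1]] U=[[1,-1,5,5],[0,1,2,-5],[0,0,-3,-5],[0,0,0,3]]

  row1 -= -4·row0 → [0,1,2,-5]
  row2 -= -4·row0 → [0,0,-3,-5]
  row3 -= -5·row0 → [0,-1,1,13]
  row2 -= 0·row1 → [0,0,-3,-5]
  row3 -= -1·row1 → [0,0,3,8]
  row3 -= -1·row2 → [0,0,0,3]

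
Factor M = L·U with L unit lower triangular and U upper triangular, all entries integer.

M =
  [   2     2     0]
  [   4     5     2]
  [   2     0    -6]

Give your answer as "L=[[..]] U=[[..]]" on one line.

  row1 -= 2·row0 → [0,1,2]
  row2 -= 1·row0 → [0,-2,-6]
  row2 -= -2·row1 → [0,0,-2]

L=[[1,0,0],[2,1,0],[1,-2,1]] U=[[2,2,0],[0,1,2],[0,0,-2]]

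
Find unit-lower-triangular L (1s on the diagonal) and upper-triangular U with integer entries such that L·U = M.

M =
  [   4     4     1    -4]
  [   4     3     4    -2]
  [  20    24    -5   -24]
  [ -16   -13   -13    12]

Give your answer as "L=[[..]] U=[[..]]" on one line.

L=[[1,0,0,0],[1,1,0,0],[5,-4,1,0],[-4,-3,0,1]] U=[[4,4,1,-4],[0,-1,3,2],[0,0,2,4],[0,0,0,2]]

  r1 -= 1·r0 → [0,-1,3,2]
  r2 -= 5·r0 → [0,4,-10,-4]
  r3 -= -4·r0 → [0,3,-9,-4]
  r2 -= -4·r1 → [0,0,2,4]
  r3 -= -3·r1 → [0,0,0,2]
  r3 -= 0·r2 → [0,0,0,2]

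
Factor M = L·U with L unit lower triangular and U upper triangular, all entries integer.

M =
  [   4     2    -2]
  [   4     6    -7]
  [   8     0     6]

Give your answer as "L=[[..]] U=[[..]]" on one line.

  R1 -= 1·R0 → [0,4,-5]
  R2 -= 2·R0 → [0,-4,10]
  R2 -= -1·R1 → [0,0,5]

L=[[1,0,0],[1,1,0],[2,-1,1]] U=[[4,2,-2],[0,4,-5],[0,0,5]]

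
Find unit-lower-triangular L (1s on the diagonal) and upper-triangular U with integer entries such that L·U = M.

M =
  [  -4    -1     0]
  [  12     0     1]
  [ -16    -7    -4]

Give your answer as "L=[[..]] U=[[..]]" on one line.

  r1 -= -3·r0 → [0,-3,1]
  r2 -= 4·r0 → [0,-3,-4]
  r2 -= 1·r1 → [0,0,-5]

L=[[1,0,0],[-3,1,0],[4,1,1]] U=[[-4,-1,0],[0,-3,1],[0,0,-5]]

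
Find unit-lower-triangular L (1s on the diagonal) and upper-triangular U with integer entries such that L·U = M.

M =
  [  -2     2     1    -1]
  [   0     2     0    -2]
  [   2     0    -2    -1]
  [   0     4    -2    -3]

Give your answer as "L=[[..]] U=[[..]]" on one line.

L=[[1,0,0,0],[0,1,0,0],[-1,1,1,0],[0,2,2,1]] U=[[-2,2,1,-1],[0,2,0,-2],[0,0,-1,0],[0,0,0,1]]

  r1 -= 0·r0 → [0,2,0,-2]
  r2 -= -1·r0 → [0,2,-1,-2]
  r3 -= 0·r0 → [0,4,-2,-3]
  r2 -= 1·r1 → [0,0,-1,0]
  r3 -= 2·r1 → [0,0,-2,1]
  r3 -= 2·r2 → [0,0,0,1]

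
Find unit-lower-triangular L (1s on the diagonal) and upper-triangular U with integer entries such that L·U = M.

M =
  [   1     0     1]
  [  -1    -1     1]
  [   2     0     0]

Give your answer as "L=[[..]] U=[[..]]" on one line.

  row1 -= -1·row0 → [0,-1,2]
  row2 -= 2·row0 → [0,0,-2]
  row2 -= 0·row1 → [0,0,-2]

L=[[1,0,0],[-1,1,0],[2,0,1]] U=[[1,0,1],[0,-1,2],[0,0,-2]]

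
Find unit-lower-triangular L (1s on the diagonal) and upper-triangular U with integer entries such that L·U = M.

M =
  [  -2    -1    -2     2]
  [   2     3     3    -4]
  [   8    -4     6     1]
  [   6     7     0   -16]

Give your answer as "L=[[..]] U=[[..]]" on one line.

  R1 -= -1·R0 → [0,2,1,-2]
  R2 -= -4·R0 → [0,-8,-2,9]
  R3 -= -3·R0 → [0,4,-6,-10]
  R2 -= -4·R1 → [0,0,2,1]
  R3 -= 2·R1 → [0,0,-8,-6]
  R3 -= -4·R2 → [0,0,0,-2]

L=[[1,0,0,0],[-1,1,0,0],[-4,-4,1,0],[-3,2,-4,1]] U=[[-2,-1,-2,2],[0,2,1,-2],[0,0,2,1],[0,0,0,-2]]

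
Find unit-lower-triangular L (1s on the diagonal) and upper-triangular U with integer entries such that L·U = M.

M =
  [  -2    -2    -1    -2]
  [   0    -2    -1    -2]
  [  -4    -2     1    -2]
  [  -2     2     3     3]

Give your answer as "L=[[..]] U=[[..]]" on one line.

  R1 -= 0·R0 → [0,-2,-1,-2]
  R2 -= 2·R0 → [0,2,3,2]
  R3 -= 1·R0 → [0,4,4,5]
  R2 -= -1·R1 → [0,0,2,0]
  R3 -= -2·R1 → [0,0,2,1]
  R3 -= 1·R2 → [0,0,0,1]

L=[[1,0,0,0],[0,1,0,0],[2,-1,1,0],[1,-2,1,1]] U=[[-2,-2,-1,-2],[0,-2,-1,-2],[0,0,2,0],[0,0,0,1]]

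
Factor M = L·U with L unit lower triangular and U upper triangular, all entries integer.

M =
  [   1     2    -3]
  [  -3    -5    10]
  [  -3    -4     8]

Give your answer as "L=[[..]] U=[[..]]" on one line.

  R1 -= -3·R0 → [0,1,1]
  R2 -= -3·R0 → [0,2,-1]
  R2 -= 2·R1 → [0,0,-3]

L=[[1,0,0],[-3,1,0],[-3,2,1]] U=[[1,2,-3],[0,1,1],[0,0,-3]]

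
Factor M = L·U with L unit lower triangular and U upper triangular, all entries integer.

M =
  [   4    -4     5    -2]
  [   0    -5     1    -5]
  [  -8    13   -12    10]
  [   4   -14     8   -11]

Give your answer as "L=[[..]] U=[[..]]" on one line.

  r1 -= 0·r0 → [0,-5,1,-5]
  r2 -= -2·r0 → [0,5,-2,6]
  r3 -= 1·r0 → [0,-10,3,-9]
  r2 -= -1·r1 → [0,0,-1,1]
  r3 -= 2·r1 → [0,0,1,1]
  r3 -= -1·r2 → [0,0,0,2]

L=[[1,0,0,0],[0,1,0,0],[-2,-1,1,0],[1,2,-1,1]] U=[[4,-4,5,-2],[0,-5,1,-5],[0,0,-1,1],[0,0,0,2]]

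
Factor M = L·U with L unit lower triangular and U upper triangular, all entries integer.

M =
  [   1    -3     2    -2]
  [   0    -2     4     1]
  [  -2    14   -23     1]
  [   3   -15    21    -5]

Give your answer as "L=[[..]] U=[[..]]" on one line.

L=[[1,0,0,0],[0,1,0,0],[-2,-4,1,0],[3,3,-1,1]] U=[[1,-3,2,-2],[0,-2,4,1],[0,0,-3,1],[0,0,0,-1]]

  r1 -= 0·r0 → [0,-2,4,1]
  r2 -= -2·r0 → [0,8,-19,-3]
  r3 -= 3·r0 → [0,-6,15,1]
  r2 -= -4·r1 → [0,0,-3,1]
  r3 -= 3·r1 → [0,0,3,-2]
  r3 -= -1·r2 → [0,0,0,-1]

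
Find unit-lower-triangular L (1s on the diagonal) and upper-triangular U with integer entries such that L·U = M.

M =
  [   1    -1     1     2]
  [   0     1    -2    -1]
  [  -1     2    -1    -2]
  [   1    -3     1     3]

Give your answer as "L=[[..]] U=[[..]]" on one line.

L=[[1,0,0,0],[0,1,0,0],[-1,1,1,0],[1,-2,-2,1]] U=[[1,-1,1,2],[0,1,-2,-1],[0,0,2,1],[0,0,0,1]]

  r1 -= 0·r0 → [0,1,-2,-1]
  r2 -= -1·r0 → [0,1,0,0]
  r3 -= 1·r0 → [0,-2,0,1]
  r2 -= 1·r1 → [0,0,2,1]
  r3 -= -2·r1 → [0,0,-4,-1]
  r3 -= -2·r2 → [0,0,0,1]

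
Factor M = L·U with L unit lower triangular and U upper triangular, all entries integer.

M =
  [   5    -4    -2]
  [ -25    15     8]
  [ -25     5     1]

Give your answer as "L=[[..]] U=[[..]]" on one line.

L=[[1,0,0],[-5,1,0],[-5,3,1]] U=[[5,-4,-2],[0,-5,-2],[0,0,-3]]

  row1 -= -5·row0 → [0,-5,-2]
  row2 -= -5·row0 → [0,-15,-9]
  row2 -= 3·row1 → [0,0,-3]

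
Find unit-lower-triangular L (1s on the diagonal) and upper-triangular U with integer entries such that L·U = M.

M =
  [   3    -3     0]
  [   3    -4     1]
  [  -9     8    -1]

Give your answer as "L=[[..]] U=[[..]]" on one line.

L=[[1,0,0],[1,1,0],[-3,1,1]] U=[[3,-3,0],[0,-1,1],[0,0,-2]]

  R1 -= 1·R0 → [0,-1,1]
  R2 -= -3·R0 → [0,-1,-1]
  R2 -= 1·R1 → [0,0,-2]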